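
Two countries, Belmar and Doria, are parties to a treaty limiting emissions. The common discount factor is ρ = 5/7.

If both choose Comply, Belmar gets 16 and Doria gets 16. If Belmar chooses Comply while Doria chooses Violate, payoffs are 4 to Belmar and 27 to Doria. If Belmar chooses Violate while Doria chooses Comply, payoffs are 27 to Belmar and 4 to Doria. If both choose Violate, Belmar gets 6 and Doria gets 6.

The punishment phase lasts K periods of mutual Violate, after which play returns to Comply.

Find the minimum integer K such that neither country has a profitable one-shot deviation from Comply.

Need Σ_{k=1}^{K} ρ^k ≥ (27−16)/(16−6) = 1.1000 at ρ = 5/7.
At K = 1 the sum is 0.7143 < 1.1000; at K = 2 it is 1.2245 ≥ 1.1000.
So the minimum punishment length is K = 2.

2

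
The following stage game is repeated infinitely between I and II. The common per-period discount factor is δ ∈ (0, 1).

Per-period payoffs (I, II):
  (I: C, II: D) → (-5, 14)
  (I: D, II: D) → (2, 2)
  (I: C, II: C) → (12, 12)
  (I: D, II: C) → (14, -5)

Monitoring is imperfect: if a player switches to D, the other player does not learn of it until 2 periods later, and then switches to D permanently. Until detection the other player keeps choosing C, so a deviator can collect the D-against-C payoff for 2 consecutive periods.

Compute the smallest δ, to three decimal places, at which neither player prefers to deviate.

The best deviation is to choose D for all 2 undetected periods, earning 14 each, then 2 forever once detected.
Deviation value: 14(1−δ^2)/(1−δ) + 2δ^2/(1−δ); cooperation value: 12/(1−δ).
IC: 12 ≥ 14(1−δ^2) + 2δ^2 = 14 − 12δ^2.
So δ^2 ≥ 2/12 = 1/6, giving δ ≥ (1/6)^(1/2) ≈ 0.408.

0.408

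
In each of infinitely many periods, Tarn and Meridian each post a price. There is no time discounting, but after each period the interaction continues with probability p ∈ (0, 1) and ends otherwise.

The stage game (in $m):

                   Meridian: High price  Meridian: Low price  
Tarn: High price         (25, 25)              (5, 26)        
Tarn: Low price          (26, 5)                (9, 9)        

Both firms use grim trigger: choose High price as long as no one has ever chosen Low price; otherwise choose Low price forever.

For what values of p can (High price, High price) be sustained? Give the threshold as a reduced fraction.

Expected cooperation value is 25 + p·25 + p²·25 + … = 25/(1−p); deviation gives 26 + p·9/(1−p).
25 ≥ 26(1−p) + 9p ⇒ 17p ≥ 1 ⇒ p ≥ 1/17.

1/17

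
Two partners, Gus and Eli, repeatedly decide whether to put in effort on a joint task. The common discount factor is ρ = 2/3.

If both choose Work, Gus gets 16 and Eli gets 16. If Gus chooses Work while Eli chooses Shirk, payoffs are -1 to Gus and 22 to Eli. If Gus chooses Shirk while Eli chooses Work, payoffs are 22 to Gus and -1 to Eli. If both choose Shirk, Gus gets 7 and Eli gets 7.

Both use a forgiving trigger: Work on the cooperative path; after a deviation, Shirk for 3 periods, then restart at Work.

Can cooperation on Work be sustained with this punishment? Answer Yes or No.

Yes

IC: ρ+…+ρ^3 ≥ (22−16)/(16−7) = 2/3.
At ρ = 2/3: partial sum = 1.4074 ≥ 0.6667. Cooperation sustainable.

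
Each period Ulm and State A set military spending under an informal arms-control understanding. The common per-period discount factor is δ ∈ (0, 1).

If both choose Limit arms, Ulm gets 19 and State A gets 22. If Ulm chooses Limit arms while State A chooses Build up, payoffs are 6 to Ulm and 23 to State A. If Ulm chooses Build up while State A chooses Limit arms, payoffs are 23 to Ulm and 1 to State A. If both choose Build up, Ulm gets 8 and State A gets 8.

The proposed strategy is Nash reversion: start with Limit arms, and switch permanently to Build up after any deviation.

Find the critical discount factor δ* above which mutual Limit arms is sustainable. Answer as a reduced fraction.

For Ulm: deviation gain 23−19 = 4, per-period punishment loss 19−8 = 11. IC gives δ ≥ 4/15.
For State A: gain 1, loss 14 per period, so δ ≥ 1/15.
The tighter constraint is Ulm's, so cooperation needs δ ≥ 4/15.

4/15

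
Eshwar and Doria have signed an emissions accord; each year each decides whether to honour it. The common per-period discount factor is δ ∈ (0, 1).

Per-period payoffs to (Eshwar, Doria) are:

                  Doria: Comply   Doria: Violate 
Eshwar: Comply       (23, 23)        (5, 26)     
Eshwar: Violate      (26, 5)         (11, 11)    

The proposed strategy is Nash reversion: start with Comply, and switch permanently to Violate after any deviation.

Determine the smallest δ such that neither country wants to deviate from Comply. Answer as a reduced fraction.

One-period gain from deviating is 26 − 23 = 3. The loss is 23 − 11 = 12 in every subsequent period, with present value 12·δ/(1−δ).
Deviation is unprofitable when 12·δ/(1−δ) ≥ 3, i.e. δ/(1−δ) ≥ 1/4.
Equivalently δ ≥ 3/(3+12) = 1/5.

1/5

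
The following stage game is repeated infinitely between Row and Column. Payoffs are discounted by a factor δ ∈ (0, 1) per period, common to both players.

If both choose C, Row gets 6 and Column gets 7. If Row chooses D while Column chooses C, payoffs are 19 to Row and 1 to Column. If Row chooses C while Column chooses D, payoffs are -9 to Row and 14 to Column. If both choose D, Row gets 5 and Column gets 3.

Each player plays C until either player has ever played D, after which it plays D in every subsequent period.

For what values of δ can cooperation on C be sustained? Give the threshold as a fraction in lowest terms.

13/14

For Row: deviation gain 19−6 = 13, per-period punishment loss 6−5 = 1. IC gives δ ≥ 13/14.
For Column: gain 7, loss 4 per period, so δ ≥ 7/11.
The tighter constraint is Row's, so cooperation needs δ ≥ 13/14.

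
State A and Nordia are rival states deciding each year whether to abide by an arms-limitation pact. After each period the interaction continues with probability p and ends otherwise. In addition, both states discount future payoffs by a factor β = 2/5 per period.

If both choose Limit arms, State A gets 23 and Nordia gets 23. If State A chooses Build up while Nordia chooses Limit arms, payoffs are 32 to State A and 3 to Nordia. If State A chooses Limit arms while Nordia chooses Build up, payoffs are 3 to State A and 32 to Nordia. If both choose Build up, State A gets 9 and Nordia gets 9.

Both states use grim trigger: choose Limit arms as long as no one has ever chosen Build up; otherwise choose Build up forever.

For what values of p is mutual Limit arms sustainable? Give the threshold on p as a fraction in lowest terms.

45/46

With continuation probability p and discount β, the effective per-period discount factor is βp.
Grim-trigger IC: βp ≥ (32−23)/(32−9) = 9/23.
So p ≥ (9/23)/(2/5) = 45/46.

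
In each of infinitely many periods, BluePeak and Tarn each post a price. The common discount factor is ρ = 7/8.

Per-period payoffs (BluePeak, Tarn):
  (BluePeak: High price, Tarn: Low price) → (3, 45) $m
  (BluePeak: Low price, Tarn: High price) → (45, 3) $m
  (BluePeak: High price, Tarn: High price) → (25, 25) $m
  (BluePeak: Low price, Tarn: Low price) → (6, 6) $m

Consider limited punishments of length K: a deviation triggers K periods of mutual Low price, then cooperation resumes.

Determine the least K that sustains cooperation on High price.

IC: ρ(1−ρ^K)/(1−ρ) ≥ (45−25)/(25−6) = 20/19.
With ρ = 7/8: need 1 − ρ^K ≥ 20/19·(1−7/8)/(7/8), i.e. ρ^K ≤ 0.8496.
Since (7/8)^1 = 0.8750 and (7/8)^2 = 0.7656, the smallest such K is 2.

2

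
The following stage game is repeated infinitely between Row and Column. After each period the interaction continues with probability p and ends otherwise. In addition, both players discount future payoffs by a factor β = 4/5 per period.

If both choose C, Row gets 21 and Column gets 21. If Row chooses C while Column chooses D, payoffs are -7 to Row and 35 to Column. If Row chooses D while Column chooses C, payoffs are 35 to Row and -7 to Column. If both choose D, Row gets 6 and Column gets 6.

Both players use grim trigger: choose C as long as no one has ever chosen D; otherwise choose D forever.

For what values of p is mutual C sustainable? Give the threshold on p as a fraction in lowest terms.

Expected continuation weight on next period's payoff is β·p = 4/5·p, which plays the role of the discount factor.
Cooperation requires 4/5·p ≥ (35−21)/(35−6) = 14/29, hence p ≥ 35/58.

35/58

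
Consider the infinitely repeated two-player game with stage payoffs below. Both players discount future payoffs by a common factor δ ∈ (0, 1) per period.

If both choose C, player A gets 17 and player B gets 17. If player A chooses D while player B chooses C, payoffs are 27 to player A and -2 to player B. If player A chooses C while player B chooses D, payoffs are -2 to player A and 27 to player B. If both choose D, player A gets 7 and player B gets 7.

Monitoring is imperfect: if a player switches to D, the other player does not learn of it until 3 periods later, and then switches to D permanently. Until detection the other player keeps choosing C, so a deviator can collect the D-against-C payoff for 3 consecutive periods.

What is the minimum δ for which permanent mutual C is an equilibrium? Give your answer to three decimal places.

A deviator earns 27 for 3 periods, then 7 forever; cooperating earns 17 forever. Multiplying the IC by (1−δ):
17 ≥ 27(1−δ^3) + 7δ^3, so 20·δ^3 ≥ 10 and δ^3 ≥ 1/2.
δ ≥ (1/2)^(1/3) ≈ 0.794.

0.794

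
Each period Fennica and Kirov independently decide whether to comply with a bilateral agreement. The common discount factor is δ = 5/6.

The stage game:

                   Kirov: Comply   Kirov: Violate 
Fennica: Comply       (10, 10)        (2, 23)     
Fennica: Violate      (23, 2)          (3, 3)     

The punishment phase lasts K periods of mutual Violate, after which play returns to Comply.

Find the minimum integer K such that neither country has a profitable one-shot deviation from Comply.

IC: δ(1−δ^K)/(1−δ) ≥ (23−10)/(10−3) = 13/7.
With δ = 5/6: need 1 − δ^K ≥ 13/7·(1−5/6)/(5/6), i.e. δ^K ≤ 0.6286.
Since (5/6)^2 = 0.6944 and (5/6)^3 = 0.5787, the smallest such K is 3.

3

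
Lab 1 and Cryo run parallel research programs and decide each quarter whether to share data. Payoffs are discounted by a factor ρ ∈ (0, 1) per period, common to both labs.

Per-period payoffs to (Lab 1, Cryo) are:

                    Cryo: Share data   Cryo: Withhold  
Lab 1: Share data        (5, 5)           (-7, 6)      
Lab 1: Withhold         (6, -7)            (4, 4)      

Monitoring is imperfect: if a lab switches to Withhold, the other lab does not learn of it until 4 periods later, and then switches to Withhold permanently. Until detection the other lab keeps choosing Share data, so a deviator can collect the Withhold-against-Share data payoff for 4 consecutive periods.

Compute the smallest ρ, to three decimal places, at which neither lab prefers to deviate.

0.841

The best deviation is to choose Withhold for all 4 undetected periods, earning 6 each, then 4 forever once detected.
Deviation value: 6(1−ρ^4)/(1−ρ) + 4ρ^4/(1−ρ); cooperation value: 5/(1−ρ).
IC: 5 ≥ 6(1−ρ^4) + 4ρ^4 = 6 − 2ρ^4.
So ρ^4 ≥ 1/2, giving ρ ≥ (1/2)^(1/4) ≈ 0.841.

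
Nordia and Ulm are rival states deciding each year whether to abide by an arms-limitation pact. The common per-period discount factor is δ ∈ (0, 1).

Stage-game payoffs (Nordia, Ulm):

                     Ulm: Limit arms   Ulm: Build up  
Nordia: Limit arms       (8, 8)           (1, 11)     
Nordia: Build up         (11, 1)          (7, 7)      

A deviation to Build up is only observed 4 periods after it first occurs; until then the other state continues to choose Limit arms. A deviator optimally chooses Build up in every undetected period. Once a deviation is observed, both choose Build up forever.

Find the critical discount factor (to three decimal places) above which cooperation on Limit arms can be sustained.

0.931

A deviator earns 11 for 4 periods, then 7 forever; cooperating earns 8 forever. Multiplying the IC by (1−δ):
8 ≥ 11(1−δ^4) + 7δ^4, so 4·δ^4 ≥ 3 and δ^4 ≥ 3/4.
δ ≥ (3/4)^(1/4) ≈ 0.931.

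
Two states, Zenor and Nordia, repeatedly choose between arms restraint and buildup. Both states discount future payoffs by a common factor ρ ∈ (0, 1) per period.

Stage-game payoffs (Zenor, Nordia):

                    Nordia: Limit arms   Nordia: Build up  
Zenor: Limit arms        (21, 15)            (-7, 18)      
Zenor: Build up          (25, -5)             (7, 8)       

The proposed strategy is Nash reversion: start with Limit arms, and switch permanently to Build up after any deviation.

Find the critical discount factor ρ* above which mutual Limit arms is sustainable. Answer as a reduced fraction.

3/10

Zenor: cooperation gives 21 each period; deviation gives 25 once then 7 forever.
  21/(1−ρ) ≥ 25 + 7ρ/(1−ρ) ⇒ ρ ≥ 4/18 = 2/9.
Nordia: cooperation gives 15 each period; deviation gives 18 once then 8 forever.
  ρ ≥ 3/10.
Both must hold, so the binding constraint is Nordia's: ρ ≥ 3/10.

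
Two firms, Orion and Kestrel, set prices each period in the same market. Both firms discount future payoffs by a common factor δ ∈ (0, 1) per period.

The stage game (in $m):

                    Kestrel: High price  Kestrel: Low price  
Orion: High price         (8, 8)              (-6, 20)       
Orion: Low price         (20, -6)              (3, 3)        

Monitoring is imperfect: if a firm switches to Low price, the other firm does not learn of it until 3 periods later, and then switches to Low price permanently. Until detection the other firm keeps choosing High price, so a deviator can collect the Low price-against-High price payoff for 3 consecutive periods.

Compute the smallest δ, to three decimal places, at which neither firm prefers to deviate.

0.890

A deviator earns 20 for 3 periods, then 3 forever; cooperating earns 8 forever. Multiplying the IC by (1−δ):
8 ≥ 20(1−δ^3) + 3δ^3, so 17·δ^3 ≥ 12 and δ^3 ≥ 12/17.
δ ≥ (12/17)^(1/3) ≈ 0.890.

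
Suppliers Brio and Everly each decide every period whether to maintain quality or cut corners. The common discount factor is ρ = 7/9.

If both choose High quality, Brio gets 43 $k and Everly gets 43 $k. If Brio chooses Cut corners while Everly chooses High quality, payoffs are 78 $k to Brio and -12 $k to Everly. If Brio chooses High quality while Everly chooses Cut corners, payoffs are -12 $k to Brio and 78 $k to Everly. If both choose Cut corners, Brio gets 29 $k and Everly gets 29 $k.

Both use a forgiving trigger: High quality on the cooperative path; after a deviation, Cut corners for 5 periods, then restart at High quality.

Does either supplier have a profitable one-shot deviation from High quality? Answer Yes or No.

No

IC: ρ+…+ρ^5 ≥ (78−43)/(43−29) = 5/2.
At ρ = 7/9: partial sum = 2.5038 ≥ 2.5000. Cooperation sustainable.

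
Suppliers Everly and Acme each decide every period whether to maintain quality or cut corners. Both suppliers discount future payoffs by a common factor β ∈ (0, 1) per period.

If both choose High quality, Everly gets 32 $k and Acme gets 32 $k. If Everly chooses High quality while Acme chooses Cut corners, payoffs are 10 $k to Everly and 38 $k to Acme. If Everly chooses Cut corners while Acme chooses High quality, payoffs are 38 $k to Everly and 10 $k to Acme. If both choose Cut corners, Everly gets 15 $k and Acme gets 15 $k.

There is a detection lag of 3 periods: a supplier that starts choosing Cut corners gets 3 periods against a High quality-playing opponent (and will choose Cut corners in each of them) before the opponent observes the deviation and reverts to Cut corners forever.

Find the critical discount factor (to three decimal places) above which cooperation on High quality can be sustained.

A deviator earns 38 for 3 periods, then 15 forever; cooperating earns 32 forever. Multiplying the IC by (1−β):
32 ≥ 38(1−β^3) + 15β^3, so 23·β^3 ≥ 6 and β^3 ≥ 6/23.
β ≥ (6/23)^(1/3) ≈ 0.639.

0.639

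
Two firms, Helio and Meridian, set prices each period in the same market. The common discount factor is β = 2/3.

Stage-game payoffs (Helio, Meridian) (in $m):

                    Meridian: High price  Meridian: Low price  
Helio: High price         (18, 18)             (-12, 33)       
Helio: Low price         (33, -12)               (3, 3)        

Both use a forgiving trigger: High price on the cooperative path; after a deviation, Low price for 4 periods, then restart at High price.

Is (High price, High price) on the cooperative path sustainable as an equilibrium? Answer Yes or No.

IC: β+…+β^4 ≥ (33−18)/(18−3) = 1.
At β = 2/3: partial sum = 1.6049 ≥ 1.0000. Cooperation sustainable.

Yes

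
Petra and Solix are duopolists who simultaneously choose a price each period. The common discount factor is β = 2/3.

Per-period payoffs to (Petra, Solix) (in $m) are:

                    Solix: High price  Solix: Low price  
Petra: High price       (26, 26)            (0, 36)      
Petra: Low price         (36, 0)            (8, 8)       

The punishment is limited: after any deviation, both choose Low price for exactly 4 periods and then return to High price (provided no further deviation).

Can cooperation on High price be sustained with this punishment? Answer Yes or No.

A one-shot deviation gives 36 now, then 8 for 4 periods, then back to 26.
Gain from deviating: (36−26) today; loss: (26−8) in each of the next 4 periods.
No-deviation condition: (26−8)(β+…+β^4) ≥ 36−26, i.e. β+…+β^4 ≥ 5/9.
At β = 2/3: β+…+β^4 = 1.6049 ≥ 0.5556.
So cooperation is sustainable.

Yes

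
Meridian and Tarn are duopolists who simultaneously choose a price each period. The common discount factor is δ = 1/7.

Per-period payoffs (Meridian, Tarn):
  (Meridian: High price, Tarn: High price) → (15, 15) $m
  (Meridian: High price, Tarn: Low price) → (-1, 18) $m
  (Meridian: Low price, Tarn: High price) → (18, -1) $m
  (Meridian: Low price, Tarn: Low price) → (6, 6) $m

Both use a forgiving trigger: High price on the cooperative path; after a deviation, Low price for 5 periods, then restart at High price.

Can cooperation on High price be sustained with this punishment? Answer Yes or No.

No

IC: δ+…+δ^5 ≥ (18−15)/(15−6) = 1/3.
At δ = 1/7: partial sum = 0.1667 < 0.3333. Cooperation not sustainable.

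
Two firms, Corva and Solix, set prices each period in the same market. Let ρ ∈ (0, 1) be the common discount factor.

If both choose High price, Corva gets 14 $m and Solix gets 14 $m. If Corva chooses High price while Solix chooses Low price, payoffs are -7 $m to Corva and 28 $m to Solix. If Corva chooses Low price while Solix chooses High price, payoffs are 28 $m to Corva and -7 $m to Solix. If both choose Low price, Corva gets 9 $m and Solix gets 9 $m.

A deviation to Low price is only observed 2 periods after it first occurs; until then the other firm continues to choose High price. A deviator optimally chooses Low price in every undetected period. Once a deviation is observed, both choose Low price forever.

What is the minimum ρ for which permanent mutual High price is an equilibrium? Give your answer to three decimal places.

The best deviation is to choose Low price for all 2 undetected periods, earning 28 each, then 9 forever once detected.
Deviation value: 28(1−ρ^2)/(1−ρ) + 9ρ^2/(1−ρ); cooperation value: 14/(1−ρ).
IC: 14 ≥ 28(1−ρ^2) + 9ρ^2 = 28 − 19ρ^2.
So ρ^2 ≥ 14/19, giving ρ ≥ (14/19)^(1/2) ≈ 0.858.

0.858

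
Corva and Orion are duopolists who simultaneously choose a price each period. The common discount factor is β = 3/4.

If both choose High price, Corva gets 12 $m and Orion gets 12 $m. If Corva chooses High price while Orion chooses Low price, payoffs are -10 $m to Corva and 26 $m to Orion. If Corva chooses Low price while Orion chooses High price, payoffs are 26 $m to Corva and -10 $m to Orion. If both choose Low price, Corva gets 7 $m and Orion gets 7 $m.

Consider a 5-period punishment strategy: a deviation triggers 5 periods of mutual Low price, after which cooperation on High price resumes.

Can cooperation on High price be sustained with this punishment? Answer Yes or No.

No

A one-shot deviation gives 26 now, then 7 for 5 periods, then back to 12.
Gain from deviating: (26−12) today; loss: (12−7) in each of the next 5 periods.
No-deviation condition: (12−7)(β+…+β^5) ≥ 26−12, i.e. β+…+β^5 ≥ 14/5.
At β = 3/4: β+…+β^5 = 2.2881 < 2.8000.
So cooperation is not sustainable.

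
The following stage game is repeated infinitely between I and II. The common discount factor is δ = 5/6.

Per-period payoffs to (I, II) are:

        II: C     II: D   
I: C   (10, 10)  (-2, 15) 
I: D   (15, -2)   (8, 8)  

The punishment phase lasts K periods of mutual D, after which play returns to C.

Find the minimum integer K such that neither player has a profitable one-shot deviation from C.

IC: δ(1−δ^K)/(1−δ) ≥ (15−10)/(10−8) = 5/2.
With δ = 5/6: need 1 − δ^K ≥ 5/2·(1−5/6)/(5/6), i.e. δ^K ≤ 0.5000.
Since (5/6)^3 = 0.5787 and (5/6)^4 = 0.4823, the smallest such K is 4.

4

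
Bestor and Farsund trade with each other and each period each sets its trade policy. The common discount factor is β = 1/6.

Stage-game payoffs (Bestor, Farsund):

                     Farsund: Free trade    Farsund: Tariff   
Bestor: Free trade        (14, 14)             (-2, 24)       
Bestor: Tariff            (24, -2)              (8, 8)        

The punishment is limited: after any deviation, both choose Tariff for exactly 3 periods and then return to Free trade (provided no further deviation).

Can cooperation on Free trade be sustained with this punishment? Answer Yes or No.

No

A one-shot deviation gives 24 now, then 8 for 3 periods, then back to 14.
Gain from deviating: (24−14) today; loss: (14−8) in each of the next 3 periods.
No-deviation condition: (14−8)(β+…+β^3) ≥ 24−14, i.e. β+…+β^3 ≥ 5/3.
At β = 1/6: β+…+β^3 = 0.1991 < 1.6667.
So cooperation is not sustainable.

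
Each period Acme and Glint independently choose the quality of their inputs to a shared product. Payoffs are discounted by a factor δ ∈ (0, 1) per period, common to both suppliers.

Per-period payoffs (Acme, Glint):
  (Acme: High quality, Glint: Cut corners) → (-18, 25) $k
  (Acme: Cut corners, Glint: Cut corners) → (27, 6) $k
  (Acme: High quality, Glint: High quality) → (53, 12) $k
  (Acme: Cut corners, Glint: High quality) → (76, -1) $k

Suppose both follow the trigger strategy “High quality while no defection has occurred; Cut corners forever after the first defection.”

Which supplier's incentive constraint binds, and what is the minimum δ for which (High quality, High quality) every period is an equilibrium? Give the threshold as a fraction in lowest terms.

Glint; δ ≥ 13/19

Acme: cooperation gives 53 each period; deviation gives 76 once then 27 forever.
  53/(1−δ) ≥ 76 + 27δ/(1−δ) ⇒ δ ≥ 23/49.
Glint: cooperation gives 12 each period; deviation gives 25 once then 6 forever.
  δ ≥ 13/19.
Both must hold, so the binding constraint is Glint's: δ ≥ 13/19.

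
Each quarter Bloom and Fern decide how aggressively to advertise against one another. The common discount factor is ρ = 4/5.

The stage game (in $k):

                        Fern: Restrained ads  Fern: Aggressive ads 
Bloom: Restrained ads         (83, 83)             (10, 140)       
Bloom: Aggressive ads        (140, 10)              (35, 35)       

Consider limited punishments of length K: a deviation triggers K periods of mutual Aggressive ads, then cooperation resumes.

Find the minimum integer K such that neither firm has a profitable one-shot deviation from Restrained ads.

2

Need Σ_{k=1}^{K} ρ^k ≥ (140−83)/(83−35) = 1.1875 at ρ = 4/5.
At K = 1 the sum is 0.8000 < 1.1875; at K = 2 it is 1.4400 ≥ 1.1875.
So the minimum punishment length is K = 2.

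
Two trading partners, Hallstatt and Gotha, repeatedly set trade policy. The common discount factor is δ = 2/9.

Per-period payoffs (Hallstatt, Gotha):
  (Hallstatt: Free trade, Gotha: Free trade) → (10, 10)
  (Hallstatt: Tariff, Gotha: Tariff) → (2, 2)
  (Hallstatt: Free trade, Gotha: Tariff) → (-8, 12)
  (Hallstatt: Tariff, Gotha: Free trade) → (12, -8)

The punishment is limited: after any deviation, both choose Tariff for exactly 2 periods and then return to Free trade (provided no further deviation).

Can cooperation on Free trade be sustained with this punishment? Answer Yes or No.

Yes

IC: δ+…+δ^2 ≥ (12−10)/(10−2) = 1/4.
At δ = 2/9: partial sum = 0.2716 ≥ 0.2500. Cooperation sustainable.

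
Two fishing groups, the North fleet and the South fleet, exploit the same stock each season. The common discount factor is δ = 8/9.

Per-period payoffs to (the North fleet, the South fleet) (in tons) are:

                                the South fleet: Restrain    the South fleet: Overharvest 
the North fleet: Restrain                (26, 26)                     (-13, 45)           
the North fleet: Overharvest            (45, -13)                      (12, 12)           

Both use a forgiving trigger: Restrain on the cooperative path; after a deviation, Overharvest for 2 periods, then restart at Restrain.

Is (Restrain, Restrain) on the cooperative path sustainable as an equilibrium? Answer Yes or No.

A one-shot deviation gives 45 now, then 12 for 2 periods, then back to 26.
Gain from deviating: (45−26) today; loss: (26−12) in each of the next 2 periods.
No-deviation condition: (26−12)(δ+…+δ^2) ≥ 45−26, i.e. δ+…+δ^2 ≥ 19/14.
At δ = 8/9: δ+…+δ^2 = 1.6790 ≥ 1.3571.
So cooperation is sustainable.

Yes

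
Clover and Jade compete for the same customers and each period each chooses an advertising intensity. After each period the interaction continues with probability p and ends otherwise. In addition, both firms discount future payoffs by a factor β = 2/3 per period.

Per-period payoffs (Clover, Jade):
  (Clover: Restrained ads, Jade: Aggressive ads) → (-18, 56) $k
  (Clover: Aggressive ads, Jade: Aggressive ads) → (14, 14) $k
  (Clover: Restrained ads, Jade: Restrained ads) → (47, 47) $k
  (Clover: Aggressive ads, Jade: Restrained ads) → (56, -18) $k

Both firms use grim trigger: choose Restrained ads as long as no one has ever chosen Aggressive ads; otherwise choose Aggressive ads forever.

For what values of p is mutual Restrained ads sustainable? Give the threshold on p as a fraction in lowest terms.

Expected continuation weight on next period's payoff is β·p = 2/3·p, which plays the role of the discount factor.
Cooperation requires 2/3·p ≥ (56−47)/(56−14) = 3/14, hence p ≥ 9/28.

9/28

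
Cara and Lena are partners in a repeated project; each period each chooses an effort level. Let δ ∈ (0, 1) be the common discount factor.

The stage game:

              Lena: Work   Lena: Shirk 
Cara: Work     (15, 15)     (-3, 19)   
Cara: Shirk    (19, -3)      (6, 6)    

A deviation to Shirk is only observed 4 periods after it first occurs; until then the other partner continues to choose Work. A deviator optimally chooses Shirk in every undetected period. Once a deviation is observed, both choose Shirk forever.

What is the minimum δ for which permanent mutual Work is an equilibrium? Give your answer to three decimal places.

0.745

Deviating for the 4 undetected periods gains 19−15 = 4 per period over cooperation, then loses 15−6 = 9 per period forever once punishment starts.
Gain: 4(1 + δ + … + δ^3); loss: 9·δ^4/(1−δ).
No profitable deviation ⇔ 4(1−δ^4) ≤ 9·δ^4, i.e. δ^4 ≥ 4/(4+9) = 4/13.
Hence δ ≥ (4/13)^(1/4) ≈ 0.745.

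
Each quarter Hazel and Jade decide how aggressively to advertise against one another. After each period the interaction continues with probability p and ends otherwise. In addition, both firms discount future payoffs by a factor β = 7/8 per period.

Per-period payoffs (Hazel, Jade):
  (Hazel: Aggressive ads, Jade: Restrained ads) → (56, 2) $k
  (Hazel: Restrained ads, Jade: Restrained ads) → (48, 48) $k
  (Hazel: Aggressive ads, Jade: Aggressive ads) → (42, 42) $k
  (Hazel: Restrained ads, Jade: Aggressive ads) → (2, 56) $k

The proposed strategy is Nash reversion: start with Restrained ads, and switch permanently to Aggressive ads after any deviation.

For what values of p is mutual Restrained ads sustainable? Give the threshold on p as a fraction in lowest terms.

Expected continuation weight on next period's payoff is β·p = 7/8·p, which plays the role of the discount factor.
Cooperation requires 7/8·p ≥ (56−48)/(56−42) = 4/7, hence p ≥ 32/49.

32/49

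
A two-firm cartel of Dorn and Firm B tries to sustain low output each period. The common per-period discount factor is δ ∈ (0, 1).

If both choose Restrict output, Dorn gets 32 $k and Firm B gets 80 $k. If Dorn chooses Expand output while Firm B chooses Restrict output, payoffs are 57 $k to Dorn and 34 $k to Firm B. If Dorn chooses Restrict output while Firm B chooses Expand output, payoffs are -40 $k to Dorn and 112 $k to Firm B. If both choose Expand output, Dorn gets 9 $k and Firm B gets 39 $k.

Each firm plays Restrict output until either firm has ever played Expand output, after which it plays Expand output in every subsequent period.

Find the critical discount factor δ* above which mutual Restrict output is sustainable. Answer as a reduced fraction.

Dorn's threshold: (57−32)/(57−9) = 25/48.
Firm B's threshold: (112−80)/(112−39) = 32/73.
25/48 > 32/73, so Dorn binds and δ* = 25/48.

25/48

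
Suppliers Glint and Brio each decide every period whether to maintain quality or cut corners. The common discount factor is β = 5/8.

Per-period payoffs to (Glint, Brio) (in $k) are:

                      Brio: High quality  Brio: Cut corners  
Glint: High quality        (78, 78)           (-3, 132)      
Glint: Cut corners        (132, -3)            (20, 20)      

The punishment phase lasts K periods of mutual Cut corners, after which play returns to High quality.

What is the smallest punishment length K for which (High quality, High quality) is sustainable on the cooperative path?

2

Need Σ_{k=1}^{K} β^k ≥ (132−78)/(78−20) = 0.9310 at β = 5/8.
At K = 1 the sum is 0.6250 < 0.9310; at K = 2 it is 1.0156 ≥ 0.9310.
So the minimum punishment length is K = 2.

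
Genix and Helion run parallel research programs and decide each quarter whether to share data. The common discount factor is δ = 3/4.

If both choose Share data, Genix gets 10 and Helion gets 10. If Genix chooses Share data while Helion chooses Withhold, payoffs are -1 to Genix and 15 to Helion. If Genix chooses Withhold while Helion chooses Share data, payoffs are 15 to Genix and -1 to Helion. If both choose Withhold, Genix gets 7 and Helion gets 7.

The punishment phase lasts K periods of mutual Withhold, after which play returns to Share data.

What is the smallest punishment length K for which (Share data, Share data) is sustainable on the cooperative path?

IC: δ(1−δ^K)/(1−δ) ≥ (15−10)/(10−7) = 5/3.
With δ = 3/4: need 1 − δ^K ≥ 5/3·(1−3/4)/(3/4), i.e. δ^K ≤ 0.4444.
Since (3/4)^2 = 0.5625 and (3/4)^3 = 0.4219, the smallest such K is 3.

3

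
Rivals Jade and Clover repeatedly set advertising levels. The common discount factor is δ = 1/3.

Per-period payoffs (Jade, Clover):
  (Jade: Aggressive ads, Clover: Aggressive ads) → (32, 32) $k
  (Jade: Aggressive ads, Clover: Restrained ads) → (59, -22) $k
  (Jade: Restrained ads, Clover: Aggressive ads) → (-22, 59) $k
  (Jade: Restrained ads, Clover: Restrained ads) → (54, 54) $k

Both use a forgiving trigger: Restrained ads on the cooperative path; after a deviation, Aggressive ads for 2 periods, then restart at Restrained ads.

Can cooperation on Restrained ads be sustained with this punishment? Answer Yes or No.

IC: δ+…+δ^2 ≥ (59−54)/(54−32) = 5/22.
At δ = 1/3: partial sum = 0.4444 ≥ 0.2273. Cooperation sustainable.

Yes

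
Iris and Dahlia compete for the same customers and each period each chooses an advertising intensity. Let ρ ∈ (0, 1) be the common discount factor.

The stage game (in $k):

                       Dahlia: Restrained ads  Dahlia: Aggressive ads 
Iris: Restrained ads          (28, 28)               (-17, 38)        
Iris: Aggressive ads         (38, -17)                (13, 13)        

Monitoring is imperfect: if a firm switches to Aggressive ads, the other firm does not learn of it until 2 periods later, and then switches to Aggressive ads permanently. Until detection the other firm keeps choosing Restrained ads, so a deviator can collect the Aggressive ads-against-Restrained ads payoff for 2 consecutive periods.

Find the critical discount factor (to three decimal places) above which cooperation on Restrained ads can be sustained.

0.632

Deviating for the 2 undetected periods gains 38−28 = 10 per period over cooperation, then loses 28−13 = 15 per period forever once punishment starts.
Gain: 10(1 + ρ + … + ρ^1); loss: 15·ρ^2/(1−ρ).
No profitable deviation ⇔ 10(1−ρ^2) ≤ 15·ρ^2, i.e. ρ^2 ≥ 10/(10+15) = 2/5.
Hence ρ ≥ (2/5)^(1/2) ≈ 0.632.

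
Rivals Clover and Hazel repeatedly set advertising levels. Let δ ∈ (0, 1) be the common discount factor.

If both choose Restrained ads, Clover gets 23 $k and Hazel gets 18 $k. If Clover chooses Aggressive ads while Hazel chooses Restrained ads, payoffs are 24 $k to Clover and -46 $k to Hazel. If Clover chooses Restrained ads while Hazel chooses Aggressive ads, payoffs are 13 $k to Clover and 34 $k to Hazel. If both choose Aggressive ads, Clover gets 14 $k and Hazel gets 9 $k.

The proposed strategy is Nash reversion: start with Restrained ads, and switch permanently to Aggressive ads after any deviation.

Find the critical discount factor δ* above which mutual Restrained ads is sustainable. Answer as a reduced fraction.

16/25

Clover's threshold: (24−23)/(24−14) = 1/10.
Hazel's threshold: (34−18)/(34−9) = 16/25.
1/10 < 16/25, so Hazel binds and δ* = 16/25.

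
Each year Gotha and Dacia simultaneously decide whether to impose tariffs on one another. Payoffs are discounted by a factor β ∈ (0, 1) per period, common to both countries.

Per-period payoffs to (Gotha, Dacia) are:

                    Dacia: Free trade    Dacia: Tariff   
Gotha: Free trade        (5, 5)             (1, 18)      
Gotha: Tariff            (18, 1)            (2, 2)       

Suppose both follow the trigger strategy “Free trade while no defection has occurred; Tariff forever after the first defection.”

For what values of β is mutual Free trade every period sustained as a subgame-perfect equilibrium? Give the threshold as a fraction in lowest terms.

5/(1−β) ≥ 18 + 2β/(1−β)
5 ≥ 18 − 16β
β ≥ 13/16.

13/16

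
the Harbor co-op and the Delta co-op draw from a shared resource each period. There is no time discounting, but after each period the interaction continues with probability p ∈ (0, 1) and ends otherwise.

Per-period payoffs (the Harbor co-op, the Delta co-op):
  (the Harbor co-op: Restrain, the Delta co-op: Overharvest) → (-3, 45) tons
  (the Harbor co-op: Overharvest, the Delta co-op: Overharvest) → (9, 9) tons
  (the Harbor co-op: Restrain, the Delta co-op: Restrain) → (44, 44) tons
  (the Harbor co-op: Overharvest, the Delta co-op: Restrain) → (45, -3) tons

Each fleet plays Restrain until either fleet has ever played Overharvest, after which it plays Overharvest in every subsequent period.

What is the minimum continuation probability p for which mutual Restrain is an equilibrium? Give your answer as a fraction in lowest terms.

1/36

Expected cooperation value is 44 + p·44 + p²·44 + … = 44/(1−p); deviation gives 45 + p·9/(1−p).
44 ≥ 45(1−p) + 9p ⇒ 36p ≥ 1 ⇒ p ≥ 1/36.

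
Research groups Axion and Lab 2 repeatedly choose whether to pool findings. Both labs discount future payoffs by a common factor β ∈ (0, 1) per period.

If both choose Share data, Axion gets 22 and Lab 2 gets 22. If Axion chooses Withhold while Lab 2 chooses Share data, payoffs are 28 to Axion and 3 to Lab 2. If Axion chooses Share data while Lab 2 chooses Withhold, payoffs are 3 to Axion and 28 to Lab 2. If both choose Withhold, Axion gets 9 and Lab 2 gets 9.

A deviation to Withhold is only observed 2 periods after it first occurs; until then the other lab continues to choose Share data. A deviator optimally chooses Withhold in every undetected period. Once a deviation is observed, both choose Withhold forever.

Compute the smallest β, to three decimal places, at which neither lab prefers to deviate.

0.562

Deviating for the 2 undetected periods gains 28−22 = 6 per period over cooperation, then loses 22−9 = 13 per period forever once punishment starts.
Gain: 6(1 + β + … + β^1); loss: 13·β^2/(1−β).
No profitable deviation ⇔ 6(1−β^2) ≤ 13·β^2, i.e. β^2 ≥ 6/(6+13) = 6/19.
Hence β ≥ (6/19)^(1/2) ≈ 0.562.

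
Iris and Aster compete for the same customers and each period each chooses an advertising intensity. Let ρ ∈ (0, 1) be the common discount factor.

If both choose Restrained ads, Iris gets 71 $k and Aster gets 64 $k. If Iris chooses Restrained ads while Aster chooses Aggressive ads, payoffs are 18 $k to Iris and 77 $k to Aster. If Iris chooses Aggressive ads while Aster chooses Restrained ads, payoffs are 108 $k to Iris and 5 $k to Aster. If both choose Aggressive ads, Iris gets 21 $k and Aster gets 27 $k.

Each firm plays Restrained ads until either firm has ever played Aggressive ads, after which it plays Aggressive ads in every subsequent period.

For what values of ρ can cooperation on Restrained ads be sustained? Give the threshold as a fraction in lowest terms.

37/87

Iris's threshold: (108−71)/(108−21) = 37/87.
Aster's threshold: (77−64)/(77−27) = 13/50.
37/87 > 13/50, so Iris binds and ρ* = 37/87.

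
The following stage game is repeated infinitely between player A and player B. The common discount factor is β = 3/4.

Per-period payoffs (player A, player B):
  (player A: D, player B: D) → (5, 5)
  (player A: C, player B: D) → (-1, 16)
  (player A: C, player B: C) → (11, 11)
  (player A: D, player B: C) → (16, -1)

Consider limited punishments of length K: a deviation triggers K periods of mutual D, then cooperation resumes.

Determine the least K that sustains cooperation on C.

Need Σ_{k=1}^{K} β^k ≥ (16−11)/(11−5) = 0.8333 at β = 3/4.
At K = 1 the sum is 0.7500 < 0.8333; at K = 2 it is 1.3125 ≥ 0.8333.
So the minimum punishment length is K = 2.

2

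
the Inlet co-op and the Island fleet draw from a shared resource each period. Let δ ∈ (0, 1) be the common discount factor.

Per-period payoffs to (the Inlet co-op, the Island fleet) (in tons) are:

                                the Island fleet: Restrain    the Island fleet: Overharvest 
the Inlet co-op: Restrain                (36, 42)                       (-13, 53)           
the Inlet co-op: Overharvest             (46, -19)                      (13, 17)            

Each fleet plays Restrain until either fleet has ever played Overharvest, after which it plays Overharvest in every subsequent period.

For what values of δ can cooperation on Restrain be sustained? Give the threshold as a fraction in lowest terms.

the Inlet co-op's threshold: (46−36)/(46−13) = 10/33.
the Island fleet's threshold: (53−42)/(53−17) = 11/36.
10/33 < 11/36, so the Island fleet binds and δ* = 11/36.

11/36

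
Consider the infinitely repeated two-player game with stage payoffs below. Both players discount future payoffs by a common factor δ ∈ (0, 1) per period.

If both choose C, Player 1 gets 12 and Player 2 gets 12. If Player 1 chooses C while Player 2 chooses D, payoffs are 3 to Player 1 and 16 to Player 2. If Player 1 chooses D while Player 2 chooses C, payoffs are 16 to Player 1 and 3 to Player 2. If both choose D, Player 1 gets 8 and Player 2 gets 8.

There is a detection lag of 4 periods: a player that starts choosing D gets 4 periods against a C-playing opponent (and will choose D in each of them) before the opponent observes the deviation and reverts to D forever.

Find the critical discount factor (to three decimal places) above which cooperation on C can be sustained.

Deviating for the 4 undetected periods gains 16−12 = 4 per period over cooperation, then loses 12−8 = 4 per period forever once punishment starts.
Gain: 4(1 + δ + … + δ^3); loss: 4·δ^4/(1−δ).
No profitable deviation ⇔ 4(1−δ^4) ≤ 4·δ^4, i.e. δ^4 ≥ 4/(4+4) = 1/2.
Hence δ ≥ (1/2)^(1/4) ≈ 0.841.

0.841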